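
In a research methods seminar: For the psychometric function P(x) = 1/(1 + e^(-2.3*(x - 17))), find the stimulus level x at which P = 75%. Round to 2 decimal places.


At P = 0.75: 0.75 = 1/(1 + e^(-k*(x-x0)))
Solving: e^(-k*(x-x0)) = 1/3
x = x0 + ln(3)/k
ln(3) = 1.0986
x = 17 + 1.0986/2.3
= 17 + 0.4777
= 17.48


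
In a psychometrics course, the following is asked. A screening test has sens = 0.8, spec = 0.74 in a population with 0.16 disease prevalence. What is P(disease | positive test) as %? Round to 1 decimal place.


PPV = (sens * prev) / (sens * prev + (1-spec) * (1-prev))
Numerator = 0.8 * 0.16 = 0.128
P(positive and no disease) = (1 - spec) * (1 - prev) = (1 - 0.74) * (1 - 0.16) = 0.2184
Denominator = 0.128 + 0.2184 = 0.3464
PPV = 0.128 / 0.3464 = 0.369515
As percentage = 37.0


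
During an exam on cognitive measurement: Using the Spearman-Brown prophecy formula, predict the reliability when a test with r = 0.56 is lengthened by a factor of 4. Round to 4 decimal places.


r_new = n*r / (1 + (n-1)*r)
Numerator = 4 * 0.56 = 2.24
Denominator = 1 + 3 * 0.56 = 2.68
r_new = 2.24 / 2.68
= 0.8358


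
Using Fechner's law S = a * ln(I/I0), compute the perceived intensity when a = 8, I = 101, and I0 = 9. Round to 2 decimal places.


S = 8 * ln(101/9)
I/I0 = 11.222222
ln(11.222222) = 2.4179
S = 8 * 2.4179
= 19.34


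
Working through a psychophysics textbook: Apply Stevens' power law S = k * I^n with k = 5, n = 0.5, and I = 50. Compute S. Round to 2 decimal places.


S = 5 * 50^0.5
50^0.5 = 7.0711
S = 5 * 7.0711
= 35.36


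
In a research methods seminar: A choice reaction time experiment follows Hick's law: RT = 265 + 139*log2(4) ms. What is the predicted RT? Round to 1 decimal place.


RT = 265 + 139 * log2(4)
log2(4) = 2.0
RT = 265 + 139 * 2.0
= 265 + 278.0
= 543.0 ms


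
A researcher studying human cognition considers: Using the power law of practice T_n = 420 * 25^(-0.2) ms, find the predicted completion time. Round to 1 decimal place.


T_n = 420 * 25^(-0.2)
25^(-0.2) = 0.525306
T_n = 420 * 0.525306
= 220.6 ms


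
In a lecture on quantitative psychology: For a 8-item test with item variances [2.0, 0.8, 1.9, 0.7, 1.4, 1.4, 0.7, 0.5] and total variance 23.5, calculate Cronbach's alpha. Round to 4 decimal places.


alpha = (k/(k-1)) * (1 - sum(s_i^2)/s_total^2)
sum(item variances) = 9.4
k/(k-1) = 8/7 = 1.142857
1 - 9.4/23.5 = 1 - 0.4 = 0.6
alpha = 1.142857 * 0.6
= 0.6857


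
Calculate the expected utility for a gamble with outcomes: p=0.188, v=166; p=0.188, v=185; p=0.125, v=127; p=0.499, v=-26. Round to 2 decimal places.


EU = sum(p_i * v_i)
0.188 * 166 = 31.208
0.188 * 185 = 34.78
0.125 * 127 = 15.875
0.499 * -26 = -12.974
EU = 31.208 + 34.78 + 15.875 + -12.974
= 68.89


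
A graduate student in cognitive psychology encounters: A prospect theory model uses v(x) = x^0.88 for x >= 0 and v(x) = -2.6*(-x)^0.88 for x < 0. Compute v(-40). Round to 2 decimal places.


Since x = -40 < 0, use v(x) = -lambda*(-x)^alpha
(-x) = 40
40^0.88 = 25.6929
v(-40) = -2.6 * 25.6929
= -66.80


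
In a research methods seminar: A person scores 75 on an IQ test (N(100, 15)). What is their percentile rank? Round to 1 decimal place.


z = (IQ - mean) / SD
z = (75 - 100) / 15 = -1.6667
Percentile = Phi(-1.6667) * 100
Phi(-1.6667) = 0.047787
= 4.8


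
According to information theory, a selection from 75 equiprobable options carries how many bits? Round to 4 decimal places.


H = log2(n)
H = log2(75)
= 6.2288


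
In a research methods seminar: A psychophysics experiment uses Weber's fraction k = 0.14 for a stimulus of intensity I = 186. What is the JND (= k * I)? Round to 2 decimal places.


JND = k * I
JND = 0.14 * 186
= 26.04


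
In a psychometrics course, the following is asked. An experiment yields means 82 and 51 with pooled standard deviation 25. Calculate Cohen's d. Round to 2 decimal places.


Cohen's d = (M1 - M2) / S_pooled
= (82 - 51) / 25
= 31 / 25
= 1.24


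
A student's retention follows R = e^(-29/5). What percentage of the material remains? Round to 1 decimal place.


R = e^(-t/S)
-t/S = -29/5 = -5.8
R = e^(-5.8) = 0.003028
Percentage = 0.003028 * 100
= 0.3


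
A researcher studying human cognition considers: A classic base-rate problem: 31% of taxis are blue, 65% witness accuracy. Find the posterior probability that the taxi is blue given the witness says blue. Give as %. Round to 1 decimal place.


P(blue | says blue) = P(says blue | blue)*P(blue) / [P(says blue | blue)*P(blue) + P(says blue | not blue)*P(not blue)]
Numerator = 0.65 * 0.31 = 0.2015
False identification = 0.35 * 0.69 = 0.2415
P = 0.2015 / (0.2015 + 0.2415)
= 0.2015 / 0.443
As percentage = 45.5


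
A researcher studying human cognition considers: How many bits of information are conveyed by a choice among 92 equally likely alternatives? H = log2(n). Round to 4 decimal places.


H = log2(n)
H = log2(92)
= 6.5236


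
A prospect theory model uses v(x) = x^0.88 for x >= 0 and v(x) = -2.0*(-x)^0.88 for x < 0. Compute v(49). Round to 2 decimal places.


Since x = 49 >= 0, use v(x) = x^0.88
49^0.88 = 30.7166
v(49) = 30.72


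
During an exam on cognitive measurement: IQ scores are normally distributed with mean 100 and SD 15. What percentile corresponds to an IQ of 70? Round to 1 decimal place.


z = (IQ - mean) / SD
z = (70 - 100) / 15 = -2.0
Percentile = Phi(-2.0) * 100
Phi(-2.0) = 0.02275
= 2.3


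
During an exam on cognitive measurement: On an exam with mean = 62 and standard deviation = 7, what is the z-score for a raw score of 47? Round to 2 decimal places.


z = (X - mu) / sigma
= (47 - 62) / 7
= -15 / 7
= -2.14


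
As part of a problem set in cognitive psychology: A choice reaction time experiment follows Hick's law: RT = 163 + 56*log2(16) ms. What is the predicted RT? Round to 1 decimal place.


RT = 163 + 56 * log2(16)
log2(16) = 4.0
RT = 163 + 56 * 4.0
= 163 + 224.0
= 387.0 ms


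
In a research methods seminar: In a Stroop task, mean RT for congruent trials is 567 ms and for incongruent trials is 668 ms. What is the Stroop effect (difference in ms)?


Stroop effect = RT(incongruent) - RT(congruent)
= 668 - 567
= 101 ms


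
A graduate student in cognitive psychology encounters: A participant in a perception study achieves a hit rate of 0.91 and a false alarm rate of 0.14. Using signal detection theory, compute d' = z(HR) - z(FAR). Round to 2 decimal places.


d' = z(HR) - z(FAR)
z(0.91) = 1.3408
z(0.14) = -1.0803
d' = 1.3408 - -1.0803
= 2.42


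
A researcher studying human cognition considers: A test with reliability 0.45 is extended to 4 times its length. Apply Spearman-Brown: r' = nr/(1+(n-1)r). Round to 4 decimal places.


r_new = n*r / (1 + (n-1)*r)
Numerator = 4 * 0.45 = 1.8
Denominator = 1 + 3 * 0.45 = 2.35
r_new = 1.8 / 2.35
= 0.7660


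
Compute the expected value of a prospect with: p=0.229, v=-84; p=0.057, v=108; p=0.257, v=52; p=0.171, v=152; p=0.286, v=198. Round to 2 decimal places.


EU = sum(p_i * v_i)
0.229 * -84 = -19.236
0.057 * 108 = 6.156
0.257 * 52 = 13.364
0.171 * 152 = 25.992
0.286 * 198 = 56.628
EU = -19.236 + 6.156 + 13.364 + 25.992 + 56.628
= 82.90


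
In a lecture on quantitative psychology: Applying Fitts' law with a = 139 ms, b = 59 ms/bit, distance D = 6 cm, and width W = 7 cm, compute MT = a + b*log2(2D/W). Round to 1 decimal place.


MT = 139 + 59 * log2(2*6/7)
2D/W = 1.714286
log2(1.714286) = 0.7776
MT = 139 + 59 * 0.7776
= 184.9 ms


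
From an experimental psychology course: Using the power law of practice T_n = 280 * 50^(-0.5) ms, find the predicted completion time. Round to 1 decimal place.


T_n = 280 * 50^(-0.5)
50^(-0.5) = 0.141421
T_n = 280 * 0.141421
= 39.6 ms


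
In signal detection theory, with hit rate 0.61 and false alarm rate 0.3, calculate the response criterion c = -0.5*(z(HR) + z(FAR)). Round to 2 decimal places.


c = -0.5 * (z(HR) + z(FAR))
z(0.61) = 0.2793
z(0.3) = -0.5244
c = -0.5 * (0.2793 + -0.5244)
= -0.5 * -0.2451
= 0.12


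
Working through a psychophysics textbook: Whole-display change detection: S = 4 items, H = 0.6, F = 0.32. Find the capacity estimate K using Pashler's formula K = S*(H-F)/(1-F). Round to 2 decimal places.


K = S * (H - F) / (1 - F)
H - F = 0.28
1 - F = 0.68
K = 4 * 0.28 / 0.68
= 1.65


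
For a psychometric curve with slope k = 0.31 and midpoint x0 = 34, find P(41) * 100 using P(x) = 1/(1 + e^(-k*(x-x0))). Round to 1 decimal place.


P(x) = 1/(1 + e^(-0.31*(41 - 34)))
Exponent = -0.31 * 7 = -2.17
e^(-2.17) = 0.114178
P = 1/(1 + 0.114178) = 0.897523
Percentage = 89.8


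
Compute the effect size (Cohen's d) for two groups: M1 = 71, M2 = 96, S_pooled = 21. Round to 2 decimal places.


Cohen's d = (M1 - M2) / S_pooled
= (71 - 96) / 21
= -25 / 21
= -1.19


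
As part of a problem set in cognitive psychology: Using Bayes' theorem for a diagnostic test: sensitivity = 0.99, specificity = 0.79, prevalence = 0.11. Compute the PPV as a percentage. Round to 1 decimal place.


PPV = (sens * prev) / (sens * prev + (1-spec) * (1-prev))
Numerator = 0.99 * 0.11 = 0.1089
P(positive and no disease) = (1 - spec) * (1 - prev) = (1 - 0.79) * (1 - 0.11) = 0.1869
Denominator = 0.1089 + 0.1869 = 0.2958
PPV = 0.1089 / 0.2958 = 0.368154
As percentage = 36.8


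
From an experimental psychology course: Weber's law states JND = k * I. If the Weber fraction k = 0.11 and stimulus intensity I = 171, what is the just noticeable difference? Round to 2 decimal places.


JND = k * I
JND = 0.11 * 171
= 18.81


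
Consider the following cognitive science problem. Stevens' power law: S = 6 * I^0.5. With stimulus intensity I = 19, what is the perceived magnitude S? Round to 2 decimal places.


S = 6 * 19^0.5
19^0.5 = 4.3589
S = 6 * 4.3589
= 26.15


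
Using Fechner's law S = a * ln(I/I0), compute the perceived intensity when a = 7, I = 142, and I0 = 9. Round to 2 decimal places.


S = 7 * ln(142/9)
I/I0 = 15.777778
ln(15.777778) = 2.7586
S = 7 * 2.7586
= 19.31


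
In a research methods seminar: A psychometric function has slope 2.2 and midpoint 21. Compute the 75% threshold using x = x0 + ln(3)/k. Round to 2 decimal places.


At P = 0.75: 0.75 = 1/(1 + e^(-k*(x-x0)))
Solving: e^(-k*(x-x0)) = 1/3
x = x0 + ln(3)/k
ln(3) = 1.0986
x = 21 + 1.0986/2.2
= 21 + 0.4994
= 21.50


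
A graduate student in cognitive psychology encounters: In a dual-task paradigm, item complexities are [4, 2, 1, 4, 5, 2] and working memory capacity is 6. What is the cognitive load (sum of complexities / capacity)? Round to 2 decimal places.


Total complexity = 4 + 2 + 1 + 4 + 5 + 2 = 18
Load = total / capacity = 18 / 6
= 3.00


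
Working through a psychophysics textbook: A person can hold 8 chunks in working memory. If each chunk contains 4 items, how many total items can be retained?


Total items = chunks * items_per_chunk
= 8 * 4
= 32


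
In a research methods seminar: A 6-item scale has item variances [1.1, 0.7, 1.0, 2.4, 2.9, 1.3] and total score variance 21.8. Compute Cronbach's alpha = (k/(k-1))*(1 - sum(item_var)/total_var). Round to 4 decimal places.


alpha = (k/(k-1)) * (1 - sum(s_i^2)/s_total^2)
sum(item variances) = 9.4
k/(k-1) = 6/5 = 1.2
1 - 9.4/21.8 = 1 - 0.431193 = 0.568807
alpha = 1.2 * 0.568807
= 0.6826


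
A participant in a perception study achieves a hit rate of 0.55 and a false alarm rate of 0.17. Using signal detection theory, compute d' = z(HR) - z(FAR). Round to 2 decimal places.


d' = z(HR) - z(FAR)
z(0.55) = 0.1257
z(0.17) = -0.9542
d' = 0.1257 - -0.9542
= 1.08


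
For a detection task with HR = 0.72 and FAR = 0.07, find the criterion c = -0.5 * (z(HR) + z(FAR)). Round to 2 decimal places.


c = -0.5 * (z(HR) + z(FAR))
z(0.72) = 0.5828
z(0.07) = -1.4758
c = -0.5 * (0.5828 + -1.4758)
= -0.5 * -0.893
= 0.45


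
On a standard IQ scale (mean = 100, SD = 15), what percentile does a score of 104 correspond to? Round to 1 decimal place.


z = (IQ - mean) / SD
z = (104 - 100) / 15 = 0.2667
Percentile = Phi(0.2667) * 100
Phi(0.2667) = 0.60515
= 60.5


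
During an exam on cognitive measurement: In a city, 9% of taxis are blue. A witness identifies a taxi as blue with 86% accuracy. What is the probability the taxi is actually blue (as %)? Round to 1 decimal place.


P(blue | says blue) = P(says blue | blue)*P(blue) / [P(says blue | blue)*P(blue) + P(says blue | not blue)*P(not blue)]
Numerator = 0.86 * 0.09 = 0.0774
False identification = 0.14 * 0.91 = 0.1274
P = 0.0774 / (0.0774 + 0.1274)
= 0.0774 / 0.2048
As percentage = 37.8


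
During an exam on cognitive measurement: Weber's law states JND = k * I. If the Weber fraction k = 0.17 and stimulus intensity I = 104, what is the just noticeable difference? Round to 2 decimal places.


JND = k * I
JND = 0.17 * 104
= 17.68


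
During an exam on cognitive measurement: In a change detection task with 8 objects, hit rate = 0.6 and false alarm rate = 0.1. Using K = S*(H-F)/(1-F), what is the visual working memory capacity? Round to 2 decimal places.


K = S * (H - F) / (1 - F)
H - F = 0.5
1 - F = 0.9
K = 8 * 0.5 / 0.9
= 4.44


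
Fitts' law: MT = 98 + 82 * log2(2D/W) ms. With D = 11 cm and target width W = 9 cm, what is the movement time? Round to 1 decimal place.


MT = 98 + 82 * log2(2*11/9)
2D/W = 2.444444
log2(2.444444) = 1.2895
MT = 98 + 82 * 1.2895
= 203.7 ms


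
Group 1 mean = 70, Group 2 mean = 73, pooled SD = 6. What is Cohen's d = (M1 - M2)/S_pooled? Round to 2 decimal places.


Cohen's d = (M1 - M2) / S_pooled
= (70 - 73) / 6
= -3 / 6
= -0.50


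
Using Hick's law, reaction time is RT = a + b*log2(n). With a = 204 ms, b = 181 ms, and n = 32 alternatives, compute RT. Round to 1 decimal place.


RT = 204 + 181 * log2(32)
log2(32) = 5.0
RT = 204 + 181 * 5.0
= 204 + 905.0
= 1109.0 ms


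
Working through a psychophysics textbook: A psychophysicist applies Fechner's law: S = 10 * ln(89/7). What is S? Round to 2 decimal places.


S = 10 * ln(89/7)
I/I0 = 12.714286
ln(12.714286) = 2.5427
S = 10 * 2.5427
= 25.43


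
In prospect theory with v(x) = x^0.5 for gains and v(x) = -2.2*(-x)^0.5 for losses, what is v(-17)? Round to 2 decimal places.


Since x = -17 < 0, use v(x) = -lambda*(-x)^alpha
(-x) = 17
17^0.5 = 4.1231
v(-17) = -2.2 * 4.1231
= -9.07


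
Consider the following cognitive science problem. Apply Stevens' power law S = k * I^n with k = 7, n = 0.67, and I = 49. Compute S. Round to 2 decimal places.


S = 7 * 49^0.67
49^0.67 = 13.5654
S = 7 * 13.5654
= 94.96


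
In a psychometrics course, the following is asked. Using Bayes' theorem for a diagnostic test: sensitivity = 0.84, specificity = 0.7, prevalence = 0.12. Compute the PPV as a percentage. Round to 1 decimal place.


PPV = (sens * prev) / (sens * prev + (1-spec) * (1-prev))
Numerator = 0.84 * 0.12 = 0.1008
P(positive and no disease) = (1 - spec) * (1 - prev) = (1 - 0.7) * (1 - 0.12) = 0.264
Denominator = 0.1008 + 0.264 = 0.3648
PPV = 0.1008 / 0.3648 = 0.276316
As percentage = 27.6


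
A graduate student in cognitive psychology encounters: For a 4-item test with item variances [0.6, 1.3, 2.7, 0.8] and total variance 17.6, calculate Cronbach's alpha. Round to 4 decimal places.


alpha = (k/(k-1)) * (1 - sum(s_i^2)/s_total^2)
sum(item variances) = 5.4
k/(k-1) = 4/3 = 1.333333
1 - 5.4/17.6 = 1 - 0.306818 = 0.693182
alpha = 1.333333 * 0.693182
= 0.9242


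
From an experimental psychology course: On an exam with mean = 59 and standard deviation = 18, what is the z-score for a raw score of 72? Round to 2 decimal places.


z = (X - mu) / sigma
= (72 - 59) / 18
= 13 / 18
= 0.72


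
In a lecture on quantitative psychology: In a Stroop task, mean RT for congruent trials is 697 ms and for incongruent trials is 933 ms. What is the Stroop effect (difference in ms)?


Stroop effect = RT(incongruent) - RT(congruent)
= 933 - 697
= 236 ms


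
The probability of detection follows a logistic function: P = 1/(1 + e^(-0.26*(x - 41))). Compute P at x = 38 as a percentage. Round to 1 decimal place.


P(x) = 1/(1 + e^(-0.26*(38 - 41)))
Exponent = -0.26 * -3 = 0.78
e^(0.78) = 2.181472
P = 1/(1 + 2.181472) = 0.31432
Percentage = 31.4


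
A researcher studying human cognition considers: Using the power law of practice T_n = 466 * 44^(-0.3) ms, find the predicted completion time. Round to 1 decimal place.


T_n = 466 * 44^(-0.3)
44^(-0.3) = 0.32134
T_n = 466 * 0.32134
= 149.7 ms


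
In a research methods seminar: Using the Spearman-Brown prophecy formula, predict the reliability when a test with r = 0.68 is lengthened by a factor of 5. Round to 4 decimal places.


r_new = n*r / (1 + (n-1)*r)
Numerator = 5 * 0.68 = 3.4
Denominator = 1 + 4 * 0.68 = 3.72
r_new = 3.4 / 3.72
= 0.9140


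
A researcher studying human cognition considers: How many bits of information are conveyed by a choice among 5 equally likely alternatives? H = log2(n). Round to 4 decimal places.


H = log2(n)
H = log2(5)
= 2.3219


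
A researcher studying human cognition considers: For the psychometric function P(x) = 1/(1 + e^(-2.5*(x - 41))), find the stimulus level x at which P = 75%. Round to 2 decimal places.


At P = 0.75: 0.75 = 1/(1 + e^(-k*(x-x0)))
Solving: e^(-k*(x-x0)) = 1/3
x = x0 + ln(3)/k
ln(3) = 1.0986
x = 41 + 1.0986/2.5
= 41 + 0.4394
= 41.44


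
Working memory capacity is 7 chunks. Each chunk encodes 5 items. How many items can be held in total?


Total items = chunks * items_per_chunk
= 7 * 5
= 35


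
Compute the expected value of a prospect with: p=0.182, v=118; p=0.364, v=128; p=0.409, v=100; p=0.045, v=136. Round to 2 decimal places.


EU = sum(p_i * v_i)
0.182 * 118 = 21.476
0.364 * 128 = 46.592
0.409 * 100 = 40.9
0.045 * 136 = 6.12
EU = 21.476 + 46.592 + 40.9 + 6.12
= 115.09


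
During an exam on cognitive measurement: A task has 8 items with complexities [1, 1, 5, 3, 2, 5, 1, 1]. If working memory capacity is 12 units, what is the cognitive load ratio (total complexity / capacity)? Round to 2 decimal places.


Total complexity = 1 + 1 + 5 + 3 + 2 + 5 + 1 + 1 = 19
Load = total / capacity = 19 / 12
= 1.58


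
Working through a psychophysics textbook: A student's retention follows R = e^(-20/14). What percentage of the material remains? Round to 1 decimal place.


R = e^(-t/S)
-t/S = -20/14 = -1.428571
R = e^(-1.428571) = 0.239651
Percentage = 0.239651 * 100
= 24.0


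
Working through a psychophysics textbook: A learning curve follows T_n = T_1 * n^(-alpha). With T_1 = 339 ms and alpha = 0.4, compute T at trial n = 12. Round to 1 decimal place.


T_n = 339 * 12^(-0.4)
12^(-0.4) = 0.370107
T_n = 339 * 0.370107
= 125.5 ms


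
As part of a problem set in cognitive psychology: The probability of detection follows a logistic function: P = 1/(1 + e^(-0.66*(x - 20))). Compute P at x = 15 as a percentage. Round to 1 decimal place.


P(x) = 1/(1 + e^(-0.66*(15 - 20)))
Exponent = -0.66 * -5 = 3.3
e^(3.3) = 27.112639
P = 1/(1 + 27.112639) = 0.035571
Percentage = 3.6


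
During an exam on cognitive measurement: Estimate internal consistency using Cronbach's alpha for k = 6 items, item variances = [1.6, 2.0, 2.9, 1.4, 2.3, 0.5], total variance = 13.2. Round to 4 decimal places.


alpha = (k/(k-1)) * (1 - sum(s_i^2)/s_total^2)
sum(item variances) = 10.7
k/(k-1) = 6/5 = 1.2
1 - 10.7/13.2 = 1 - 0.810606 = 0.189394
alpha = 1.2 * 0.189394
= 0.2273


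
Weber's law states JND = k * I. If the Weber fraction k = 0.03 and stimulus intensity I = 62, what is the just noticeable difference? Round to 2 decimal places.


JND = k * I
JND = 0.03 * 62
= 1.86


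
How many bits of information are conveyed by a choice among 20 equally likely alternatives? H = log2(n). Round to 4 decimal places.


H = log2(n)
H = log2(20)
= 4.3219


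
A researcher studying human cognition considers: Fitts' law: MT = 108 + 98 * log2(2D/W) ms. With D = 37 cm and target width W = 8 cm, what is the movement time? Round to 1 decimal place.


MT = 108 + 98 * log2(2*37/8)
2D/W = 9.25
log2(9.25) = 3.2095
MT = 108 + 98 * 3.2095
= 422.5 ms


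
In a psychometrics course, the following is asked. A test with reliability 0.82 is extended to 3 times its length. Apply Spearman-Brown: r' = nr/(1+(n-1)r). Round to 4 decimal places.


r_new = n*r / (1 + (n-1)*r)
Numerator = 3 * 0.82 = 2.46
Denominator = 1 + 2 * 0.82 = 2.64
r_new = 2.46 / 2.64
= 0.9318


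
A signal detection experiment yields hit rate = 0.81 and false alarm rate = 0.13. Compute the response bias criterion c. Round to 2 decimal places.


c = -0.5 * (z(HR) + z(FAR))
z(0.81) = 0.8779
z(0.13) = -1.1264
c = -0.5 * (0.8779 + -1.1264)
= -0.5 * -0.2485
= 0.12


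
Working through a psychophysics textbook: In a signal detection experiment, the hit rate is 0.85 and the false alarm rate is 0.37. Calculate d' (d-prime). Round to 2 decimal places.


d' = z(HR) - z(FAR)
z(0.85) = 1.0364
z(0.37) = -0.3319
d' = 1.0364 - -0.3319
= 1.37


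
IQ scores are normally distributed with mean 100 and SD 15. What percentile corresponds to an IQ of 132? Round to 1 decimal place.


z = (IQ - mean) / SD
z = (132 - 100) / 15 = 2.1333
Percentile = Phi(2.1333) * 100
Phi(2.1333) = 0.98355
= 98.4


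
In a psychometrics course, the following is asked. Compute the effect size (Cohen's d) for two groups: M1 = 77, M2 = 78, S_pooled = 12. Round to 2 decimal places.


Cohen's d = (M1 - M2) / S_pooled
= (77 - 78) / 12
= -1 / 12
= -0.08


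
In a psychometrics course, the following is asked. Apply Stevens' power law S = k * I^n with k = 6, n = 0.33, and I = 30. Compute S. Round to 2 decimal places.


S = 6 * 30^0.33
30^0.33 = 3.0722
S = 6 * 3.0722
= 18.43


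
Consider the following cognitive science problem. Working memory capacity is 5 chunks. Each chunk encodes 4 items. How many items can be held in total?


Total items = chunks * items_per_chunk
= 5 * 4
= 20


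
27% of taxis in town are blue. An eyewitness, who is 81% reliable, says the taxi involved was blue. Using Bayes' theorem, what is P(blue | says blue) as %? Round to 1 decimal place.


P(blue | says blue) = P(says blue | blue)*P(blue) / [P(says blue | blue)*P(blue) + P(says blue | not blue)*P(not blue)]
Numerator = 0.81 * 0.27 = 0.2187
False identification = 0.19 * 0.73 = 0.1387
P = 0.2187 / (0.2187 + 0.1387)
= 0.2187 / 0.3574
As percentage = 61.2


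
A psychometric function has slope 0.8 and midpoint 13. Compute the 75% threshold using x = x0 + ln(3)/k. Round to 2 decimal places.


At P = 0.75: 0.75 = 1/(1 + e^(-k*(x-x0)))
Solving: e^(-k*(x-x0)) = 1/3
x = x0 + ln(3)/k
ln(3) = 1.0986
x = 13 + 1.0986/0.8
= 13 + 1.3732
= 14.37


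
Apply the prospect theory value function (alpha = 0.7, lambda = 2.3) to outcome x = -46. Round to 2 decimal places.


Since x = -46 < 0, use v(x) = -lambda*(-x)^alpha
(-x) = 46
46^0.7 = 14.5858
v(-46) = -2.3 * 14.5858
= -33.55


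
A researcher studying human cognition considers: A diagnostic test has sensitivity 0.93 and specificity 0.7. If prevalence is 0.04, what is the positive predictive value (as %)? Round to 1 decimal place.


PPV = (sens * prev) / (sens * prev + (1-spec) * (1-prev))
Numerator = 0.93 * 0.04 = 0.0372
P(positive and no disease) = (1 - spec) * (1 - prev) = (1 - 0.7) * (1 - 0.04) = 0.288
Denominator = 0.0372 + 0.288 = 0.3252
PPV = 0.0372 / 0.3252 = 0.114391
As percentage = 11.4


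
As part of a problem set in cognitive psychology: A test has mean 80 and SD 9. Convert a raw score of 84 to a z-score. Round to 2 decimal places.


z = (X - mu) / sigma
= (84 - 80) / 9
= 4 / 9
= 0.44


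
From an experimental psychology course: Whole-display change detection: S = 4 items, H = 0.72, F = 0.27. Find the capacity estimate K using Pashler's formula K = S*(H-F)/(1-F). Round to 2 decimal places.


K = S * (H - F) / (1 - F)
H - F = 0.45
1 - F = 0.73
K = 4 * 0.45 / 0.73
= 2.47


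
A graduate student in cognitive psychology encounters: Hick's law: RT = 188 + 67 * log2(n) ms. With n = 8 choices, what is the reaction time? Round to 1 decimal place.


RT = 188 + 67 * log2(8)
log2(8) = 3.0
RT = 188 + 67 * 3.0
= 188 + 201.0
= 389.0 ms


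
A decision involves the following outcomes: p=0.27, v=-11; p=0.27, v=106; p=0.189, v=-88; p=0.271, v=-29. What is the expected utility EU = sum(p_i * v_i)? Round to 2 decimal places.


EU = sum(p_i * v_i)
0.27 * -11 = -2.97
0.27 * 106 = 28.62
0.189 * -88 = -16.632
0.271 * -29 = -7.859
EU = -2.97 + 28.62 + -16.632 + -7.859
= 1.16


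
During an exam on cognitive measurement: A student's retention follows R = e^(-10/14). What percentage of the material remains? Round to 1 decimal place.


R = e^(-t/S)
-t/S = -10/14 = -0.714286
R = e^(-0.714286) = 0.489542
Percentage = 0.489542 * 100
= 49.0


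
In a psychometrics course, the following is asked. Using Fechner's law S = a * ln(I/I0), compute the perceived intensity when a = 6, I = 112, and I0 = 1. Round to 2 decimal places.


S = 6 * ln(112/1)
I/I0 = 112.0
ln(112.0) = 4.7185
S = 6 * 4.7185
= 28.31


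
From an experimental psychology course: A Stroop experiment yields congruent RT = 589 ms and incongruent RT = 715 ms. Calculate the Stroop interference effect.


Stroop effect = RT(incongruent) - RT(congruent)
= 715 - 589
= 126 ms


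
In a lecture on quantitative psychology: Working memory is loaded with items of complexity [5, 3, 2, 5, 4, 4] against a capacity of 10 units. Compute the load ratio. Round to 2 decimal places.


Total complexity = 5 + 3 + 2 + 5 + 4 + 4 = 23
Load = total / capacity = 23 / 10
= 2.30


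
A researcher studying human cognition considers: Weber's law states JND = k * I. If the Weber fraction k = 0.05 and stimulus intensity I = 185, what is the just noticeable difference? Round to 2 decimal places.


JND = k * I
JND = 0.05 * 185
= 9.25


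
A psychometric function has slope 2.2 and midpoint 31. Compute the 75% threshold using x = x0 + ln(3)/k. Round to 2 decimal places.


At P = 0.75: 0.75 = 1/(1 + e^(-k*(x-x0)))
Solving: e^(-k*(x-x0)) = 1/3
x = x0 + ln(3)/k
ln(3) = 1.0986
x = 31 + 1.0986/2.2
= 31 + 0.4994
= 31.50


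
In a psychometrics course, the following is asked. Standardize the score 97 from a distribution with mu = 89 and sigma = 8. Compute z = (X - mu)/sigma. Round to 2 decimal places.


z = (X - mu) / sigma
= (97 - 89) / 8
= 8 / 8
= 1.00


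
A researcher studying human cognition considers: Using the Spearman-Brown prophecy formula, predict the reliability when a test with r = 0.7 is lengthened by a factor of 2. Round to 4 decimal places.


r_new = n*r / (1 + (n-1)*r)
Numerator = 2 * 0.7 = 1.4
Denominator = 1 + 1 * 0.7 = 1.7
r_new = 1.4 / 1.7
= 0.8235


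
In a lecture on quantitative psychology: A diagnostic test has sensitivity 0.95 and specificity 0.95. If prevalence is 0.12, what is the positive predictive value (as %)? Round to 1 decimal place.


PPV = (sens * prev) / (sens * prev + (1-spec) * (1-prev))
Numerator = 0.95 * 0.12 = 0.114
P(positive and no disease) = (1 - spec) * (1 - prev) = (1 - 0.95) * (1 - 0.12) = 0.044
Denominator = 0.114 + 0.044 = 0.158
PPV = 0.114 / 0.158 = 0.721519
As percentage = 72.2


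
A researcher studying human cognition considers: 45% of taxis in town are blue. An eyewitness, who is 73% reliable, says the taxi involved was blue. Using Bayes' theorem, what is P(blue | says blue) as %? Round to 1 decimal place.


P(blue | says blue) = P(says blue | blue)*P(blue) / [P(says blue | blue)*P(blue) + P(says blue | not blue)*P(not blue)]
Numerator = 0.73 * 0.45 = 0.3285
False identification = 0.27 * 0.55 = 0.1485
P = 0.3285 / (0.3285 + 0.1485)
= 0.3285 / 0.477
As percentage = 68.9


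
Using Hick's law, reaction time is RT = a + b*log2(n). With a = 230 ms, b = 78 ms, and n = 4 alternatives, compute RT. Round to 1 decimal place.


RT = 230 + 78 * log2(4)
log2(4) = 2.0
RT = 230 + 78 * 2.0
= 230 + 156.0
= 386.0 ms


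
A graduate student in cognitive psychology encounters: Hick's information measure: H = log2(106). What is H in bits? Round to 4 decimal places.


H = log2(n)
H = log2(106)
= 6.7279


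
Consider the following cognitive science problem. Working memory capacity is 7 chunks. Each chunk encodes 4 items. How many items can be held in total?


Total items = chunks * items_per_chunk
= 7 * 4
= 28


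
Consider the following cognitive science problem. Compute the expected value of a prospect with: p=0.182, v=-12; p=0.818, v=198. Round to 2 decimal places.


EU = sum(p_i * v_i)
0.182 * -12 = -2.184
0.818 * 198 = 161.964
EU = -2.184 + 161.964
= 159.78


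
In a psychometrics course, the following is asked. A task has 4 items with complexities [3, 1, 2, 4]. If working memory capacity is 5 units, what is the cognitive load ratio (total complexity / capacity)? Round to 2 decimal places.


Total complexity = 3 + 1 + 2 + 4 = 10
Load = total / capacity = 10 / 5
= 2.00


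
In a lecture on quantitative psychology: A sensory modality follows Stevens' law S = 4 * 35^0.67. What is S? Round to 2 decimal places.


S = 4 * 35^0.67
35^0.67 = 10.8274
S = 4 * 10.8274
= 43.31


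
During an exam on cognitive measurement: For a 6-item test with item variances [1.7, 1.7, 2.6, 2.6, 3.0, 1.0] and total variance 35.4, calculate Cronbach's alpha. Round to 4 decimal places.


alpha = (k/(k-1)) * (1 - sum(s_i^2)/s_total^2)
sum(item variances) = 12.6
k/(k-1) = 6/5 = 1.2
1 - 12.6/35.4 = 1 - 0.355932 = 0.644068
alpha = 1.2 * 0.644068
= 0.7729


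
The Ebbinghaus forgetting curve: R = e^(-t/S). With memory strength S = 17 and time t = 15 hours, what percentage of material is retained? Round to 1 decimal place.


R = e^(-t/S)
-t/S = -15/17 = -0.882353
R = e^(-0.882353) = 0.413808
Percentage = 0.413808 * 100
= 41.4


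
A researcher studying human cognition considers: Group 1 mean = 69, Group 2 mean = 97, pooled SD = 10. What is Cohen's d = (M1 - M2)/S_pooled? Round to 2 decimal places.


Cohen's d = (M1 - M2) / S_pooled
= (69 - 97) / 10
= -28 / 10
= -2.80


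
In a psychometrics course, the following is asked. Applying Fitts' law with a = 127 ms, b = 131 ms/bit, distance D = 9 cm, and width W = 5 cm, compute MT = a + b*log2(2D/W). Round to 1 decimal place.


MT = 127 + 131 * log2(2*9/5)
2D/W = 3.6
log2(3.6) = 1.848
MT = 127 + 131 * 1.848
= 369.1 ms


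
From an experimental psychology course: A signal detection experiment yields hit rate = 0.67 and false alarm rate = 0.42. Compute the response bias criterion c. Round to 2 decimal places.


c = -0.5 * (z(HR) + z(FAR))
z(0.67) = 0.4399
z(0.42) = -0.2019
c = -0.5 * (0.4399 + -0.2019)
= -0.5 * 0.238
= -0.12


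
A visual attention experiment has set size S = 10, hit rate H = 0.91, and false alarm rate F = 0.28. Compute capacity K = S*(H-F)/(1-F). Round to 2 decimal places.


K = S * (H - F) / (1 - F)
H - F = 0.63
1 - F = 0.72
K = 10 * 0.63 / 0.72
= 8.75


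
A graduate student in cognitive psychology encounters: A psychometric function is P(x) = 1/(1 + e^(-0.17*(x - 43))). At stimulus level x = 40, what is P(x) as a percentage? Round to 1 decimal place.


P(x) = 1/(1 + e^(-0.17*(40 - 43)))
Exponent = -0.17 * -3 = 0.51
e^(0.51) = 1.665291
P = 1/(1 + 1.665291) = 0.375194
Percentage = 37.5


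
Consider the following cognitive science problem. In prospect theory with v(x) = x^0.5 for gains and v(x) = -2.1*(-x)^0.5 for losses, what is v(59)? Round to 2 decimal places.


Since x = 59 >= 0, use v(x) = x^0.5
59^0.5 = 7.6811
v(59) = 7.68


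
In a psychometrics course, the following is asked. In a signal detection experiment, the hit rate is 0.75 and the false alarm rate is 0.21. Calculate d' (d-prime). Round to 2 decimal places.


d' = z(HR) - z(FAR)
z(0.75) = 0.6745
z(0.21) = -0.8064
d' = 0.6745 - -0.8064
= 1.48


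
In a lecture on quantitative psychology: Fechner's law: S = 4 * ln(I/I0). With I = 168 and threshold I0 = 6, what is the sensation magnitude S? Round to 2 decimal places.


S = 4 * ln(168/6)
I/I0 = 28.0
ln(28.0) = 3.3322
S = 4 * 3.3322
= 13.33


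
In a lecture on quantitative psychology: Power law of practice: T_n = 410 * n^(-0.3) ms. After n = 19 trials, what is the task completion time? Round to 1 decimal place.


T_n = 410 * 19^(-0.3)
19^(-0.3) = 0.413403
T_n = 410 * 0.413403
= 169.5 ms


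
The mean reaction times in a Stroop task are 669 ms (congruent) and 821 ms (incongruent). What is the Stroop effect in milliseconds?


Stroop effect = RT(incongruent) - RT(congruent)
= 821 - 669
= 152 ms


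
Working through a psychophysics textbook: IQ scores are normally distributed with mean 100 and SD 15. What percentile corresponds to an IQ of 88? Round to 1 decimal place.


z = (IQ - mean) / SD
z = (88 - 100) / 15 = -0.8
Percentile = Phi(-0.8) * 100
Phi(-0.8) = 0.211855
= 21.2


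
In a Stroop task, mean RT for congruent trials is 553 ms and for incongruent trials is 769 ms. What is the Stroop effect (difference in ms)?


Stroop effect = RT(incongruent) - RT(congruent)
= 769 - 553
= 216 ms


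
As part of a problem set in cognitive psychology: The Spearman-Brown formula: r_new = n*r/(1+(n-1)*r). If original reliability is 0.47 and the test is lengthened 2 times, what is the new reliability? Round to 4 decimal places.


r_new = n*r / (1 + (n-1)*r)
Numerator = 2 * 0.47 = 0.94
Denominator = 1 + 1 * 0.47 = 1.47
r_new = 0.94 / 1.47
= 0.6395


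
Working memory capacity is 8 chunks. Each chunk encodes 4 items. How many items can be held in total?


Total items = chunks * items_per_chunk
= 8 * 4
= 32


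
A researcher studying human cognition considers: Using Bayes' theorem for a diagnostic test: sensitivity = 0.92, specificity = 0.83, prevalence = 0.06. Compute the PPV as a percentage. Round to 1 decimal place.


PPV = (sens * prev) / (sens * prev + (1-spec) * (1-prev))
Numerator = 0.92 * 0.06 = 0.0552
P(positive and no disease) = (1 - spec) * (1 - prev) = (1 - 0.83) * (1 - 0.06) = 0.1598
Denominator = 0.0552 + 0.1598 = 0.215
PPV = 0.0552 / 0.215 = 0.256744
As percentage = 25.7


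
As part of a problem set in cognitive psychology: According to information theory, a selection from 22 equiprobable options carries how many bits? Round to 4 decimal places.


H = log2(n)
H = log2(22)
= 4.4594


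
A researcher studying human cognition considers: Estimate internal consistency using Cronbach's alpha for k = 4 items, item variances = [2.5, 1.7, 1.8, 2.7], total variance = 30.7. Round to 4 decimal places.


alpha = (k/(k-1)) * (1 - sum(s_i^2)/s_total^2)
sum(item variances) = 8.7
k/(k-1) = 4/3 = 1.333333
1 - 8.7/30.7 = 1 - 0.283388 = 0.716612
alpha = 1.333333 * 0.716612
= 0.9555


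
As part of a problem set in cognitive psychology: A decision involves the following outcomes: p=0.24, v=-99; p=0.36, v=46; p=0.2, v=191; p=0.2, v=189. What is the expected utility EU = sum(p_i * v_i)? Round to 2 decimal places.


EU = sum(p_i * v_i)
0.24 * -99 = -23.76
0.36 * 46 = 16.56
0.2 * 191 = 38.2
0.2 * 189 = 37.8
EU = -23.76 + 16.56 + 38.2 + 37.8
= 68.80


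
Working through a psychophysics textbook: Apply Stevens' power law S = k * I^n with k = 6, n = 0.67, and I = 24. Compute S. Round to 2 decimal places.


S = 6 * 24^0.67
24^0.67 = 8.4089
S = 6 * 8.4089
= 50.45


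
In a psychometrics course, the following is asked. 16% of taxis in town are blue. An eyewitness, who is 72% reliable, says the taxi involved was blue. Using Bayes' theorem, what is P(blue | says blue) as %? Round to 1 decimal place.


P(blue | says blue) = P(says blue | blue)*P(blue) / [P(says blue | blue)*P(blue) + P(says blue | not blue)*P(not blue)]
Numerator = 0.72 * 0.16 = 0.1152
False identification = 0.28 * 0.84 = 0.2352
P = 0.1152 / (0.1152 + 0.2352)
= 0.1152 / 0.3504
As percentage = 32.9


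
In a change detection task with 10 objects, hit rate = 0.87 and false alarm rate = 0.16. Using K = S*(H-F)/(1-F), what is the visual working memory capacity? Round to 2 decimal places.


K = S * (H - F) / (1 - F)
H - F = 0.71
1 - F = 0.84
K = 10 * 0.71 / 0.84
= 8.45


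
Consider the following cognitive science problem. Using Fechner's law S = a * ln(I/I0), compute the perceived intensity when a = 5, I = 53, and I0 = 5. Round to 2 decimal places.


S = 5 * ln(53/5)
I/I0 = 10.6
ln(10.6) = 2.3609
S = 5 * 2.3609
= 11.80


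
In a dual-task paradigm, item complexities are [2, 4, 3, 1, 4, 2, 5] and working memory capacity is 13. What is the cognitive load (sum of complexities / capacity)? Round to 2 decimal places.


Total complexity = 2 + 4 + 3 + 1 + 4 + 2 + 5 = 21
Load = total / capacity = 21 / 13
= 1.62


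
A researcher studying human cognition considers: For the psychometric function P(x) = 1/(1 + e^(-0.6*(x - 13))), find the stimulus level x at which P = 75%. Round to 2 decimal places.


At P = 0.75: 0.75 = 1/(1 + e^(-k*(x-x0)))
Solving: e^(-k*(x-x0)) = 1/3
x = x0 + ln(3)/k
ln(3) = 1.0986
x = 13 + 1.0986/0.6
= 13 + 1.831
= 14.83


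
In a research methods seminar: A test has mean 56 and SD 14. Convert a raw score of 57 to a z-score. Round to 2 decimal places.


z = (X - mu) / sigma
= (57 - 56) / 14
= 1 / 14
= 0.07


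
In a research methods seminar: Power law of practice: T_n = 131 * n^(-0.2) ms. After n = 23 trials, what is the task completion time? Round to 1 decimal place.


T_n = 131 * 23^(-0.2)
23^(-0.2) = 0.534139
T_n = 131 * 0.534139
= 70.0 ms


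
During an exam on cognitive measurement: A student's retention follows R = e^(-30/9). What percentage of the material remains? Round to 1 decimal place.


R = e^(-t/S)
-t/S = -30/9 = -3.333333
R = e^(-3.333333) = 0.035674
Percentage = 0.035674 * 100
= 3.6


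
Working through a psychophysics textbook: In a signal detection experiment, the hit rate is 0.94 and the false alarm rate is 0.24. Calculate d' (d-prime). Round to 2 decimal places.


d' = z(HR) - z(FAR)
z(0.94) = 1.5548
z(0.24) = -0.7063
d' = 1.5548 - -0.7063
= 2.26


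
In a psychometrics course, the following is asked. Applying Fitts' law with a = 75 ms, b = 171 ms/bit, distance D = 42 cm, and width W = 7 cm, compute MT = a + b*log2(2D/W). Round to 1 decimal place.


MT = 75 + 171 * log2(2*42/7)
2D/W = 12.0
log2(12.0) = 3.585
MT = 75 + 171 * 3.585
= 688.0 ms


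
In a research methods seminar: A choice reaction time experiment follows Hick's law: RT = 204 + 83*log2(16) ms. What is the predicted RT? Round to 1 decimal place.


RT = 204 + 83 * log2(16)
log2(16) = 4.0
RT = 204 + 83 * 4.0
= 204 + 332.0
= 536.0 ms


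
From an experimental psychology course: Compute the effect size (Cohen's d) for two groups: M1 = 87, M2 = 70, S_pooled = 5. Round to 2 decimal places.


Cohen's d = (M1 - M2) / S_pooled
= (87 - 70) / 5
= 17 / 5
= 3.40


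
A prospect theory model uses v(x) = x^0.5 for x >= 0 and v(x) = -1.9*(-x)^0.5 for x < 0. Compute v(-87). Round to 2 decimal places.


Since x = -87 < 0, use v(x) = -lambda*(-x)^alpha
(-x) = 87
87^0.5 = 9.3274
v(-87) = -1.9 * 9.3274
= -17.72


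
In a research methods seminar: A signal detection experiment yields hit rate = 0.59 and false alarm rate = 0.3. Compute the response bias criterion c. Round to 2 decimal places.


c = -0.5 * (z(HR) + z(FAR))
z(0.59) = 0.2275
z(0.3) = -0.5244
c = -0.5 * (0.2275 + -0.5244)
= -0.5 * -0.2969
= 0.15


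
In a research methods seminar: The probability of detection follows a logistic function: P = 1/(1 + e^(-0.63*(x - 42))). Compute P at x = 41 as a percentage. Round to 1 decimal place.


P(x) = 1/(1 + e^(-0.63*(41 - 42)))
Exponent = -0.63 * -1 = 0.63
e^(0.63) = 1.877611
P = 1/(1 + 1.877611) = 0.34751
Percentage = 34.8


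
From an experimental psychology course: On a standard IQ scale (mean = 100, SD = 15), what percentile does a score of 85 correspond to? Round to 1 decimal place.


z = (IQ - mean) / SD
z = (85 - 100) / 15 = -1.0
Percentile = Phi(-1.0) * 100
Phi(-1.0) = 0.158655
= 15.9
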